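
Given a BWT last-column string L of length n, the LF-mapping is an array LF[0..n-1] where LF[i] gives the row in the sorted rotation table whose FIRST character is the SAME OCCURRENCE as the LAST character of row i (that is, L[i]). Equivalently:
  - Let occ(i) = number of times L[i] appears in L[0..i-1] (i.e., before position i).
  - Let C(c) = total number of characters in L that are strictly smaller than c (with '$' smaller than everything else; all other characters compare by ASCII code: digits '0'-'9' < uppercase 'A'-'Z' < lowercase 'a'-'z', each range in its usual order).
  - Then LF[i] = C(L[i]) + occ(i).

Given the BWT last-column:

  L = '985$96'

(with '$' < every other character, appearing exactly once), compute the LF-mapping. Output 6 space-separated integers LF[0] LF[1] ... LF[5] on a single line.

Char counts: '$':1, '5':1, '6':1, '8':1, '9':2
C (first-col start): C('$')=0, C('5')=1, C('6')=2, C('8')=3, C('9')=4
L[0]='9': occ=0, LF[0]=C('9')+0=4+0=4
L[1]='8': occ=0, LF[1]=C('8')+0=3+0=3
L[2]='5': occ=0, LF[2]=C('5')+0=1+0=1
L[3]='$': occ=0, LF[3]=C('$')+0=0+0=0
L[4]='9': occ=1, LF[4]=C('9')+1=4+1=5
L[5]='6': occ=0, LF[5]=C('6')+0=2+0=2

Answer: 4 3 1 0 5 2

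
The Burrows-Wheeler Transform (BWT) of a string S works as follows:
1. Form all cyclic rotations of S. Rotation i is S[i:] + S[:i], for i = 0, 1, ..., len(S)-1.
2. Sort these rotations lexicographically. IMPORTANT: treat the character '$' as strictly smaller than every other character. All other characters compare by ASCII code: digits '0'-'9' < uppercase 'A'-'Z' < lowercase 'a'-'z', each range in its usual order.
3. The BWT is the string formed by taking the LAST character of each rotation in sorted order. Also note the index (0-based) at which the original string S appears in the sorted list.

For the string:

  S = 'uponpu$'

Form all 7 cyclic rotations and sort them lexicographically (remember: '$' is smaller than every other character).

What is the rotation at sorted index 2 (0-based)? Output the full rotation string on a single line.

Answer: onpu$up

Derivation:
All 7 rotations (rotation i = S[i:]+S[:i]):
  rot[0] = uponpu$
  rot[1] = ponpu$u
  rot[2] = onpu$up
  rot[3] = npu$upo
  rot[4] = pu$upon
  rot[5] = u$uponp
  rot[6] = $uponpu
Sorted (with $ < everything):
  sorted[0] = $uponpu
  sorted[1] = npu$upo
  sorted[2] = onpu$up
  sorted[3] = ponpu$u
  sorted[4] = pu$upon
  sorted[5] = u$uponp
  sorted[6] = uponpu$
sorted[2] = onpu$up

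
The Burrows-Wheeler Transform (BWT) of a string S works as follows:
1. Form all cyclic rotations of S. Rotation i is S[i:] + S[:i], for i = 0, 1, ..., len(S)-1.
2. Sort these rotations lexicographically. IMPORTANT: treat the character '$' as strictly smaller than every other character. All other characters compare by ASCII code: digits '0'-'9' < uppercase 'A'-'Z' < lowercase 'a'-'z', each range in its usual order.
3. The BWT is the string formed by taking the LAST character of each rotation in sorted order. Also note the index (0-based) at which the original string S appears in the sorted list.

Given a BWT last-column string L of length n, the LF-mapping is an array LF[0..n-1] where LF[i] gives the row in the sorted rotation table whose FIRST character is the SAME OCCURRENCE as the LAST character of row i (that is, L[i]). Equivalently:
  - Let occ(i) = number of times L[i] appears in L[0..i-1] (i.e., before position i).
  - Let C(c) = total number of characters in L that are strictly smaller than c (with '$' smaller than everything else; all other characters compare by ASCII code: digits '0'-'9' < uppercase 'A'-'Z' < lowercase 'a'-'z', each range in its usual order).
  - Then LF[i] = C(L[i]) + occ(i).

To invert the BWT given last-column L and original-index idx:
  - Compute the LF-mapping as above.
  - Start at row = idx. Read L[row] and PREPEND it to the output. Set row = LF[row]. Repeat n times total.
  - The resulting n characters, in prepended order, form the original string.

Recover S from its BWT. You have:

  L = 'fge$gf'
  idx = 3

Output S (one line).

LF mapping: 2 4 1 0 5 3
Walk LF starting at row 3, prepending L[row]:
  step 1: row=3, L[3]='$', prepend. Next row=LF[3]=0
  step 2: row=0, L[0]='f', prepend. Next row=LF[0]=2
  step 3: row=2, L[2]='e', prepend. Next row=LF[2]=1
  step 4: row=1, L[1]='g', prepend. Next row=LF[1]=4
  step 5: row=4, L[4]='g', prepend. Next row=LF[4]=5
  step 6: row=5, L[5]='f', prepend. Next row=LF[5]=3
Reversed output: fggef$

Answer: fggef$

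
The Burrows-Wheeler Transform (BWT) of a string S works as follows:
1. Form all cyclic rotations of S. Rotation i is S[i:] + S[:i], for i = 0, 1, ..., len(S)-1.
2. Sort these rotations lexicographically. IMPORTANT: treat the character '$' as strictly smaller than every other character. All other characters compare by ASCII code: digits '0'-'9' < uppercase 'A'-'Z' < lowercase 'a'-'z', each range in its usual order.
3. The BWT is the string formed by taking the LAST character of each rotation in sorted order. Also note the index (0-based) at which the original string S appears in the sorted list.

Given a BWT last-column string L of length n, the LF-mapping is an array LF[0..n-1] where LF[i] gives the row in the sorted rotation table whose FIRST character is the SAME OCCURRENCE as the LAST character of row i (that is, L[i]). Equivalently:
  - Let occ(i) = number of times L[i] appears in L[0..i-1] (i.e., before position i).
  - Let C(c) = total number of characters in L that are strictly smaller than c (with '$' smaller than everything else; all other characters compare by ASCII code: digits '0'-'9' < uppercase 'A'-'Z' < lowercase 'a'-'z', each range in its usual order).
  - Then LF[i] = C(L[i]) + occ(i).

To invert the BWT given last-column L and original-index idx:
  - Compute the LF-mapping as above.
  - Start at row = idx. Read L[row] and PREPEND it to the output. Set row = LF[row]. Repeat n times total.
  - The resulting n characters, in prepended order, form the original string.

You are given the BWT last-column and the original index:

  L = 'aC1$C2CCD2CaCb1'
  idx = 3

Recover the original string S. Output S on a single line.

LF mapping: 12 5 1 0 6 3 7 8 11 4 9 13 10 14 2
Walk LF starting at row 3, prepending L[row]:
  step 1: row=3, L[3]='$', prepend. Next row=LF[3]=0
  step 2: row=0, L[0]='a', prepend. Next row=LF[0]=12
  step 3: row=12, L[12]='C', prepend. Next row=LF[12]=10
  step 4: row=10, L[10]='C', prepend. Next row=LF[10]=9
  step 5: row=9, L[9]='2', prepend. Next row=LF[9]=4
  step 6: row=4, L[4]='C', prepend. Next row=LF[4]=6
  step 7: row=6, L[6]='C', prepend. Next row=LF[6]=7
  step 8: row=7, L[7]='C', prepend. Next row=LF[7]=8
  step 9: row=8, L[8]='D', prepend. Next row=LF[8]=11
  step 10: row=11, L[11]='a', prepend. Next row=LF[11]=13
  step 11: row=13, L[13]='b', prepend. Next row=LF[13]=14
  step 12: row=14, L[14]='1', prepend. Next row=LF[14]=2
  step 13: row=2, L[2]='1', prepend. Next row=LF[2]=1
  step 14: row=1, L[1]='C', prepend. Next row=LF[1]=5
  step 15: row=5, L[5]='2', prepend. Next row=LF[5]=3
Reversed output: 2C11baDCCC2CCa$

Answer: 2C11baDCCC2CCa$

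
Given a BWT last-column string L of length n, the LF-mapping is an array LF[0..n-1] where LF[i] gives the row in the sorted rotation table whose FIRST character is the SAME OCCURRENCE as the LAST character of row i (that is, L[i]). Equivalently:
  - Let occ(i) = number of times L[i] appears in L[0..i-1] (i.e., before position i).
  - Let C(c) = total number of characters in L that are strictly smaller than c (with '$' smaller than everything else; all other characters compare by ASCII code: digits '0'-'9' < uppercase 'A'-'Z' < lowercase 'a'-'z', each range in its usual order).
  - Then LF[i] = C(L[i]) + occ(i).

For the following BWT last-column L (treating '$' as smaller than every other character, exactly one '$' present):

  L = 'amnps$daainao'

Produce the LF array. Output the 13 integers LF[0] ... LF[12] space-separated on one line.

Answer: 1 7 8 11 12 0 5 2 3 6 9 4 10

Derivation:
Char counts: '$':1, 'a':4, 'd':1, 'i':1, 'm':1, 'n':2, 'o':1, 'p':1, 's':1
C (first-col start): C('$')=0, C('a')=1, C('d')=5, C('i')=6, C('m')=7, C('n')=8, C('o')=10, C('p')=11, C('s')=12
L[0]='a': occ=0, LF[0]=C('a')+0=1+0=1
L[1]='m': occ=0, LF[1]=C('m')+0=7+0=7
L[2]='n': occ=0, LF[2]=C('n')+0=8+0=8
L[3]='p': occ=0, LF[3]=C('p')+0=11+0=11
L[4]='s': occ=0, LF[4]=C('s')+0=12+0=12
L[5]='$': occ=0, LF[5]=C('$')+0=0+0=0
L[6]='d': occ=0, LF[6]=C('d')+0=5+0=5
L[7]='a': occ=1, LF[7]=C('a')+1=1+1=2
L[8]='a': occ=2, LF[8]=C('a')+2=1+2=3
L[9]='i': occ=0, LF[9]=C('i')+0=6+0=6
L[10]='n': occ=1, LF[10]=C('n')+1=8+1=9
L[11]='a': occ=3, LF[11]=C('a')+3=1+3=4
L[12]='o': occ=0, LF[12]=C('o')+0=10+0=10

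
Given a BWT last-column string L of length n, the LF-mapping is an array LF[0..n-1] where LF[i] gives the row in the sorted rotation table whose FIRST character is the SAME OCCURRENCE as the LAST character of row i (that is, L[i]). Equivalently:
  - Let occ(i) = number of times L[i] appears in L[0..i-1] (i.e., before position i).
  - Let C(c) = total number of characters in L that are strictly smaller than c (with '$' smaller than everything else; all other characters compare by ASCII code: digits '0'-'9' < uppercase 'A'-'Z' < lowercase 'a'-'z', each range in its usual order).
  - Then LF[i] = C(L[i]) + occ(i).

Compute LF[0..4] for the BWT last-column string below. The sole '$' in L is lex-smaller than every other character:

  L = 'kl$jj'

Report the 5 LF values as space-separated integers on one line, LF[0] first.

Char counts: '$':1, 'j':2, 'k':1, 'l':1
C (first-col start): C('$')=0, C('j')=1, C('k')=3, C('l')=4
L[0]='k': occ=0, LF[0]=C('k')+0=3+0=3
L[1]='l': occ=0, LF[1]=C('l')+0=4+0=4
L[2]='$': occ=0, LF[2]=C('$')+0=0+0=0
L[3]='j': occ=0, LF[3]=C('j')+0=1+0=1
L[4]='j': occ=1, LF[4]=C('j')+1=1+1=2

Answer: 3 4 0 1 2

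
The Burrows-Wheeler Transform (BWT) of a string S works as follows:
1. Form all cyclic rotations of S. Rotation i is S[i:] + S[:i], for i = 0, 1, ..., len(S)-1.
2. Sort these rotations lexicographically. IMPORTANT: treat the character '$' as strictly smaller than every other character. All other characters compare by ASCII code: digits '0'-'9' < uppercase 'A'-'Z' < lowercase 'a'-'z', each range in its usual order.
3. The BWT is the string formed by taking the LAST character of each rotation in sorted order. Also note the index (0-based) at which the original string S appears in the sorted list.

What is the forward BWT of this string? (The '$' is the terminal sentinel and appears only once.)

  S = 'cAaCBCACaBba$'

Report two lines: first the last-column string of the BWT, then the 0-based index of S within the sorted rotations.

Answer: aCcCaBaAbCAB$
12

Derivation:
All 13 rotations (rotation i = S[i:]+S[:i]):
  rot[0] = cAaCBCACaBba$
  rot[1] = AaCBCACaBba$c
  rot[2] = aCBCACaBba$cA
  rot[3] = CBCACaBba$cAa
  rot[4] = BCACaBba$cAaC
  rot[5] = CACaBba$cAaCB
  rot[6] = ACaBba$cAaCBC
  rot[7] = CaBba$cAaCBCA
  rot[8] = aBba$cAaCBCAC
  rot[9] = Bba$cAaCBCACa
  rot[10] = ba$cAaCBCACaB
  rot[11] = a$cAaCBCACaBb
  rot[12] = $cAaCBCACaBba
Sorted (with $ < everything):
  sorted[0] = $cAaCBCACaBba  (last char: 'a')
  sorted[1] = ACaBba$cAaCBC  (last char: 'C')
  sorted[2] = AaCBCACaBba$c  (last char: 'c')
  sorted[3] = BCACaBba$cAaC  (last char: 'C')
  sorted[4] = Bba$cAaCBCACa  (last char: 'a')
  sorted[5] = CACaBba$cAaCB  (last char: 'B')
  sorted[6] = CBCACaBba$cAa  (last char: 'a')
  sorted[7] = CaBba$cAaCBCA  (last char: 'A')
  sorted[8] = a$cAaCBCACaBb  (last char: 'b')
  sorted[9] = aBba$cAaCBCAC  (last char: 'C')
  sorted[10] = aCBCACaBba$cA  (last char: 'A')
  sorted[11] = ba$cAaCBCACaB  (last char: 'B')
  sorted[12] = cAaCBCACaBba$  (last char: '$')
Last column: aCcCaBaAbCAB$
Original string S is at sorted index 12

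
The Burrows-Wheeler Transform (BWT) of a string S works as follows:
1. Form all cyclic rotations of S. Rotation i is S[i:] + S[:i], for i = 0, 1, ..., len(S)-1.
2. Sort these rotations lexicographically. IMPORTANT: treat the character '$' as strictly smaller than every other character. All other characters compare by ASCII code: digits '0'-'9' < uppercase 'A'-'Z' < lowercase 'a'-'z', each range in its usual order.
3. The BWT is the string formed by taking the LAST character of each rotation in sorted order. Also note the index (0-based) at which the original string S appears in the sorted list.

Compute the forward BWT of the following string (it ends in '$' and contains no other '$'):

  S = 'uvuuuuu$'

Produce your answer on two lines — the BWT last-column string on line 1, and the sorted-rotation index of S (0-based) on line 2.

All 8 rotations (rotation i = S[i:]+S[:i]):
  rot[0] = uvuuuuu$
  rot[1] = vuuuuu$u
  rot[2] = uuuuu$uv
  rot[3] = uuuu$uvu
  rot[4] = uuu$uvuu
  rot[5] = uu$uvuuu
  rot[6] = u$uvuuuu
  rot[7] = $uvuuuuu
Sorted (with $ < everything):
  sorted[0] = $uvuuuuu  (last char: 'u')
  sorted[1] = u$uvuuuu  (last char: 'u')
  sorted[2] = uu$uvuuu  (last char: 'u')
  sorted[3] = uuu$uvuu  (last char: 'u')
  sorted[4] = uuuu$uvu  (last char: 'u')
  sorted[5] = uuuuu$uv  (last char: 'v')
  sorted[6] = uvuuuuu$  (last char: '$')
  sorted[7] = vuuuuu$u  (last char: 'u')
Last column: uuuuuv$u
Original string S is at sorted index 6

Answer: uuuuuv$u
6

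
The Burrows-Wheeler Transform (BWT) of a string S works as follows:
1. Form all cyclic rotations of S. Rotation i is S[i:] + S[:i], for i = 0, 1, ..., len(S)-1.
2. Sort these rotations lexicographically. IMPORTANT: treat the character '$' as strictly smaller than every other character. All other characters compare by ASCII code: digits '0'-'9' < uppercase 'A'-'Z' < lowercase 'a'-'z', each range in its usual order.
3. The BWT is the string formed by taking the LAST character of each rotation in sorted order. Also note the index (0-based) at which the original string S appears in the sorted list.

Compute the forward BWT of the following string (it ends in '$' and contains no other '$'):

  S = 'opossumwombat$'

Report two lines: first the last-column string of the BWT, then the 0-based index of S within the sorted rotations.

All 14 rotations (rotation i = S[i:]+S[:i]):
  rot[0] = opossumwombat$
  rot[1] = possumwombat$o
  rot[2] = ossumwombat$op
  rot[3] = ssumwombat$opo
  rot[4] = sumwombat$opos
  rot[5] = umwombat$oposs
  rot[6] = mwombat$opossu
  rot[7] = wombat$opossum
  rot[8] = ombat$opossumw
  rot[9] = mbat$opossumwo
  rot[10] = bat$opossumwom
  rot[11] = at$opossumwomb
  rot[12] = t$opossumwomba
  rot[13] = $opossumwombat
Sorted (with $ < everything):
  sorted[0] = $opossumwombat  (last char: 't')
  sorted[1] = at$opossumwomb  (last char: 'b')
  sorted[2] = bat$opossumwom  (last char: 'm')
  sorted[3] = mbat$opossumwo  (last char: 'o')
  sorted[4] = mwombat$opossu  (last char: 'u')
  sorted[5] = ombat$opossumw  (last char: 'w')
  sorted[6] = opossumwombat$  (last char: '$')
  sorted[7] = ossumwombat$op  (last char: 'p')
  sorted[8] = possumwombat$o  (last char: 'o')
  sorted[9] = ssumwombat$opo  (last char: 'o')
  sorted[10] = sumwombat$opos  (last char: 's')
  sorted[11] = t$opossumwomba  (last char: 'a')
  sorted[12] = umwombat$oposs  (last char: 's')
  sorted[13] = wombat$opossum  (last char: 'm')
Last column: tbmouw$poosasm
Original string S is at sorted index 6

Answer: tbmouw$poosasm
6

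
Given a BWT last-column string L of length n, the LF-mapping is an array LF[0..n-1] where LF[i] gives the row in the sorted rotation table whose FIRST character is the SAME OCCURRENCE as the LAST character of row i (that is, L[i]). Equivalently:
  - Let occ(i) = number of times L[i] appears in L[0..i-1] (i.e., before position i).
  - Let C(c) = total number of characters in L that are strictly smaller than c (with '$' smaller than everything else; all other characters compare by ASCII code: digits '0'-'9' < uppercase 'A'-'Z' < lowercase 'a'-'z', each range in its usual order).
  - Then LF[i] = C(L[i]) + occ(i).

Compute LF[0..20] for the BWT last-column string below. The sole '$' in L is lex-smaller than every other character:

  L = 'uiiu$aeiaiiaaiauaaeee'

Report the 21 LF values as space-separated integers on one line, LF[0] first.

Answer: 18 12 13 19 0 1 8 14 2 15 16 3 4 17 5 20 6 7 9 10 11

Derivation:
Char counts: '$':1, 'a':7, 'e':4, 'i':6, 'u':3
C (first-col start): C('$')=0, C('a')=1, C('e')=8, C('i')=12, C('u')=18
L[0]='u': occ=0, LF[0]=C('u')+0=18+0=18
L[1]='i': occ=0, LF[1]=C('i')+0=12+0=12
L[2]='i': occ=1, LF[2]=C('i')+1=12+1=13
L[3]='u': occ=1, LF[3]=C('u')+1=18+1=19
L[4]='$': occ=0, LF[4]=C('$')+0=0+0=0
L[5]='a': occ=0, LF[5]=C('a')+0=1+0=1
L[6]='e': occ=0, LF[6]=C('e')+0=8+0=8
L[7]='i': occ=2, LF[7]=C('i')+2=12+2=14
L[8]='a': occ=1, LF[8]=C('a')+1=1+1=2
L[9]='i': occ=3, LF[9]=C('i')+3=12+3=15
L[10]='i': occ=4, LF[10]=C('i')+4=12+4=16
L[11]='a': occ=2, LF[11]=C('a')+2=1+2=3
L[12]='a': occ=3, LF[12]=C('a')+3=1+3=4
L[13]='i': occ=5, LF[13]=C('i')+5=12+5=17
L[14]='a': occ=4, LF[14]=C('a')+4=1+4=5
L[15]='u': occ=2, LF[15]=C('u')+2=18+2=20
L[16]='a': occ=5, LF[16]=C('a')+5=1+5=6
L[17]='a': occ=6, LF[17]=C('a')+6=1+6=7
L[18]='e': occ=1, LF[18]=C('e')+1=8+1=9
L[19]='e': occ=2, LF[19]=C('e')+2=8+2=10
L[20]='e': occ=3, LF[20]=C('e')+3=8+3=11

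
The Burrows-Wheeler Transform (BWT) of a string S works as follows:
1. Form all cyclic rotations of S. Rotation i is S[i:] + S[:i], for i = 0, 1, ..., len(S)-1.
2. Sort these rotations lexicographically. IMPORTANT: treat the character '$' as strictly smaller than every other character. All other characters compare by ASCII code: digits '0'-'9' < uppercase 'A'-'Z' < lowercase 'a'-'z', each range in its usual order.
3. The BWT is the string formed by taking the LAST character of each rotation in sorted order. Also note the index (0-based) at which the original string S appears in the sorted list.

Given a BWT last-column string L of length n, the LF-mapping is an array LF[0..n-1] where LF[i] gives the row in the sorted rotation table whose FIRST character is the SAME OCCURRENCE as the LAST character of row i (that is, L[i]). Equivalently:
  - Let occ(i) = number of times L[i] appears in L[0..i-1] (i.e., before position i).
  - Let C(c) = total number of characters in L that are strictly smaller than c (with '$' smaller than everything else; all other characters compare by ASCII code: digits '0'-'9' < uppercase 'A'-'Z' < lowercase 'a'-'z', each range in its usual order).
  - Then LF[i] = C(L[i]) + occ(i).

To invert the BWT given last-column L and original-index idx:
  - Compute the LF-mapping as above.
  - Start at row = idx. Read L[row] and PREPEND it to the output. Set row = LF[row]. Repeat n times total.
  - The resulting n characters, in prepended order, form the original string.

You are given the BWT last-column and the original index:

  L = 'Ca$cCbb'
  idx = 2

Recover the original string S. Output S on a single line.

LF mapping: 1 3 0 6 2 4 5
Walk LF starting at row 2, prepending L[row]:
  step 1: row=2, L[2]='$', prepend. Next row=LF[2]=0
  step 2: row=0, L[0]='C', prepend. Next row=LF[0]=1
  step 3: row=1, L[1]='a', prepend. Next row=LF[1]=3
  step 4: row=3, L[3]='c', prepend. Next row=LF[3]=6
  step 5: row=6, L[6]='b', prepend. Next row=LF[6]=5
  step 6: row=5, L[5]='b', prepend. Next row=LF[5]=4
  step 7: row=4, L[4]='C', prepend. Next row=LF[4]=2
Reversed output: CbbcaC$

Answer: CbbcaC$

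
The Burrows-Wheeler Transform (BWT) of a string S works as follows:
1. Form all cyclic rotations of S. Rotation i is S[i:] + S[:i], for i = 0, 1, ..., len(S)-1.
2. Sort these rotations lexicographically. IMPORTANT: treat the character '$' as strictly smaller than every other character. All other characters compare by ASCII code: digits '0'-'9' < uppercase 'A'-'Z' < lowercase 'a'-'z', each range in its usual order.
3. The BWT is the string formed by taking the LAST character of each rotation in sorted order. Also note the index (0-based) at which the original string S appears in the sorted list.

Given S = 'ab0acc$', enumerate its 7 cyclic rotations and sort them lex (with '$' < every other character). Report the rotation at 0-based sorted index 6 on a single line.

Answer: cc$ab0a

Derivation:
All 7 rotations (rotation i = S[i:]+S[:i]):
  rot[0] = ab0acc$
  rot[1] = b0acc$a
  rot[2] = 0acc$ab
  rot[3] = acc$ab0
  rot[4] = cc$ab0a
  rot[5] = c$ab0ac
  rot[6] = $ab0acc
Sorted (with $ < everything):
  sorted[0] = $ab0acc
  sorted[1] = 0acc$ab
  sorted[2] = ab0acc$
  sorted[3] = acc$ab0
  sorted[4] = b0acc$a
  sorted[5] = c$ab0ac
  sorted[6] = cc$ab0a
sorted[6] = cc$ab0a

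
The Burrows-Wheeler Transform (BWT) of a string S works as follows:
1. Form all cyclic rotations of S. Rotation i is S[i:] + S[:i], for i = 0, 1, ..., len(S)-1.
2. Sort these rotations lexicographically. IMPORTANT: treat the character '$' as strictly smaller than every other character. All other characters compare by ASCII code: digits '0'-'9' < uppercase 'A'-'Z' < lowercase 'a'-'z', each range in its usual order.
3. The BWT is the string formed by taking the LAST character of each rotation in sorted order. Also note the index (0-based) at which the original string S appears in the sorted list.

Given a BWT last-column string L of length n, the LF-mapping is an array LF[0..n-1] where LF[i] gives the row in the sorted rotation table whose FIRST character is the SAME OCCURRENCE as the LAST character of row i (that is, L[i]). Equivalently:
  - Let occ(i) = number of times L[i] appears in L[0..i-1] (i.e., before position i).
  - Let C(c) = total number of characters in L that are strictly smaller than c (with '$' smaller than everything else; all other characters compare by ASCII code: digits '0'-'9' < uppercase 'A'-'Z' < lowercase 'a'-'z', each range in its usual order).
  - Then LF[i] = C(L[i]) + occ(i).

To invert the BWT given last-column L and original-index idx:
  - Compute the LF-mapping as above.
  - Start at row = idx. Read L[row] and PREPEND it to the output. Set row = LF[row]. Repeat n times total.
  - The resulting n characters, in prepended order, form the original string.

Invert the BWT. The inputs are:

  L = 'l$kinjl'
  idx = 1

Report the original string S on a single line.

Answer: ikjlnl$

Derivation:
LF mapping: 4 0 3 1 6 2 5
Walk LF starting at row 1, prepending L[row]:
  step 1: row=1, L[1]='$', prepend. Next row=LF[1]=0
  step 2: row=0, L[0]='l', prepend. Next row=LF[0]=4
  step 3: row=4, L[4]='n', prepend. Next row=LF[4]=6
  step 4: row=6, L[6]='l', prepend. Next row=LF[6]=5
  step 5: row=5, L[5]='j', prepend. Next row=LF[5]=2
  step 6: row=2, L[2]='k', prepend. Next row=LF[2]=3
  step 7: row=3, L[3]='i', prepend. Next row=LF[3]=1
Reversed output: ikjlnl$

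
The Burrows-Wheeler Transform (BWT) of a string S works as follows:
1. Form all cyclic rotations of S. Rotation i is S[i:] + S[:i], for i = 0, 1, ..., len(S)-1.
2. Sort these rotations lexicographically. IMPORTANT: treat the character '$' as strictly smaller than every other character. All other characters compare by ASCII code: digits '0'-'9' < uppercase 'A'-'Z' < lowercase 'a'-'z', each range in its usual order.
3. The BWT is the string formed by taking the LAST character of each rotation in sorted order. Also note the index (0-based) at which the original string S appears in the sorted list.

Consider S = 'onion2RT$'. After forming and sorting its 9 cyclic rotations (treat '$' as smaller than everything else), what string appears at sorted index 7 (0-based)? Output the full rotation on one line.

All 9 rotations (rotation i = S[i:]+S[:i]):
  rot[0] = onion2RT$
  rot[1] = nion2RT$o
  rot[2] = ion2RT$on
  rot[3] = on2RT$oni
  rot[4] = n2RT$onio
  rot[5] = 2RT$onion
  rot[6] = RT$onion2
  rot[7] = T$onion2R
  rot[8] = $onion2RT
Sorted (with $ < everything):
  sorted[0] = $onion2RT
  sorted[1] = 2RT$onion
  sorted[2] = RT$onion2
  sorted[3] = T$onion2R
  sorted[4] = ion2RT$on
  sorted[5] = n2RT$onio
  sorted[6] = nion2RT$o
  sorted[7] = on2RT$oni
  sorted[8] = onion2RT$
sorted[7] = on2RT$oni

Answer: on2RT$oni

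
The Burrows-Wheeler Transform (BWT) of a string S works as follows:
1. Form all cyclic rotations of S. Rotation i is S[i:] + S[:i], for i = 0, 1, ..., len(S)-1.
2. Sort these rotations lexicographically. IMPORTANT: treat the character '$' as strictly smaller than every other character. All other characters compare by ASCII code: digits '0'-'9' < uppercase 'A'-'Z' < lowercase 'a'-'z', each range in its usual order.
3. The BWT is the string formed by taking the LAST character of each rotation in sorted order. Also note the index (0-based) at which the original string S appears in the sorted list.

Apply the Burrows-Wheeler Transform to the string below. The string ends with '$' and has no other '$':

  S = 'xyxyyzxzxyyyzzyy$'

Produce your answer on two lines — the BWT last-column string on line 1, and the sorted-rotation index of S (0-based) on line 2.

Answer: y$zyzyxzxxyyyxyzy
1

Derivation:
All 17 rotations (rotation i = S[i:]+S[:i]):
  rot[0] = xyxyyzxzxyyyzzyy$
  rot[1] = yxyyzxzxyyyzzyy$x
  rot[2] = xyyzxzxyyyzzyy$xy
  rot[3] = yyzxzxyyyzzyy$xyx
  rot[4] = yzxzxyyyzzyy$xyxy
  rot[5] = zxzxyyyzzyy$xyxyy
  rot[6] = xzxyyyzzyy$xyxyyz
  rot[7] = zxyyyzzyy$xyxyyzx
  rot[8] = xyyyzzyy$xyxyyzxz
  rot[9] = yyyzzyy$xyxyyzxzx
  rot[10] = yyzzyy$xyxyyzxzxy
  rot[11] = yzzyy$xyxyyzxzxyy
  rot[12] = zzyy$xyxyyzxzxyyy
  rot[13] = zyy$xyxyyzxzxyyyz
  rot[14] = yy$xyxyyzxzxyyyzz
  rot[15] = y$xyxyyzxzxyyyzzy
  rot[16] = $xyxyyzxzxyyyzzyy
Sorted (with $ < everything):
  sorted[0] = $xyxyyzxzxyyyzzyy  (last char: 'y')
  sorted[1] = xyxyyzxzxyyyzzyy$  (last char: '$')
  sorted[2] = xyyyzzyy$xyxyyzxz  (last char: 'z')
  sorted[3] = xyyzxzxyyyzzyy$xy  (last char: 'y')
  sorted[4] = xzxyyyzzyy$xyxyyz  (last char: 'z')
  sorted[5] = y$xyxyyzxzxyyyzzy  (last char: 'y')
  sorted[6] = yxyyzxzxyyyzzyy$x  (last char: 'x')
  sorted[7] = yy$xyxyyzxzxyyyzz  (last char: 'z')
  sorted[8] = yyyzzyy$xyxyyzxzx  (last char: 'x')
  sorted[9] = yyzxzxyyyzzyy$xyx  (last char: 'x')
  sorted[10] = yyzzyy$xyxyyzxzxy  (last char: 'y')
  sorted[11] = yzxzxyyyzzyy$xyxy  (last char: 'y')
  sorted[12] = yzzyy$xyxyyzxzxyy  (last char: 'y')
  sorted[13] = zxyyyzzyy$xyxyyzx  (last char: 'x')
  sorted[14] = zxzxyyyzzyy$xyxyy  (last char: 'y')
  sorted[15] = zyy$xyxyyzxzxyyyz  (last char: 'z')
  sorted[16] = zzyy$xyxyyzxzxyyy  (last char: 'y')
Last column: y$zyzyxzxxyyyxyzy
Original string S is at sorted index 1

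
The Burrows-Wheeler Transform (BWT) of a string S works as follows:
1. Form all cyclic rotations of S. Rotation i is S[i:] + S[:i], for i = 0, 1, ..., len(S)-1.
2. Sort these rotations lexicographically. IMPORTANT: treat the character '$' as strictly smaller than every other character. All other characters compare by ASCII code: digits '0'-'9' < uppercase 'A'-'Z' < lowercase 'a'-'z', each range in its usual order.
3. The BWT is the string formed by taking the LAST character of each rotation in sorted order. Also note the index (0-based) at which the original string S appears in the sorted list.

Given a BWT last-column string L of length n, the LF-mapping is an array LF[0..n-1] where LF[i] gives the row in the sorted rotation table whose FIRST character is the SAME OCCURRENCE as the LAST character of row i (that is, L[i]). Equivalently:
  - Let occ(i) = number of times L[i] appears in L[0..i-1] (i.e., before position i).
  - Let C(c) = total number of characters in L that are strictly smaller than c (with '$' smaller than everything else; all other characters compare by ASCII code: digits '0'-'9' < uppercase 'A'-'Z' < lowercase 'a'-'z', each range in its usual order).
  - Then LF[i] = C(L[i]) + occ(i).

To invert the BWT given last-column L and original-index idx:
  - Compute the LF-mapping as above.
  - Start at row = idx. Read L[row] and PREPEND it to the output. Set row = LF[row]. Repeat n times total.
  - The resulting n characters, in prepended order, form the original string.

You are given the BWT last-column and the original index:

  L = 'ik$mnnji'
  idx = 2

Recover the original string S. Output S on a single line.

Answer: inmjnki$

Derivation:
LF mapping: 1 4 0 5 6 7 3 2
Walk LF starting at row 2, prepending L[row]:
  step 1: row=2, L[2]='$', prepend. Next row=LF[2]=0
  step 2: row=0, L[0]='i', prepend. Next row=LF[0]=1
  step 3: row=1, L[1]='k', prepend. Next row=LF[1]=4
  step 4: row=4, L[4]='n', prepend. Next row=LF[4]=6
  step 5: row=6, L[6]='j', prepend. Next row=LF[6]=3
  step 6: row=3, L[3]='m', prepend. Next row=LF[3]=5
  step 7: row=5, L[5]='n', prepend. Next row=LF[5]=7
  step 8: row=7, L[7]='i', prepend. Next row=LF[7]=2
Reversed output: inmjnki$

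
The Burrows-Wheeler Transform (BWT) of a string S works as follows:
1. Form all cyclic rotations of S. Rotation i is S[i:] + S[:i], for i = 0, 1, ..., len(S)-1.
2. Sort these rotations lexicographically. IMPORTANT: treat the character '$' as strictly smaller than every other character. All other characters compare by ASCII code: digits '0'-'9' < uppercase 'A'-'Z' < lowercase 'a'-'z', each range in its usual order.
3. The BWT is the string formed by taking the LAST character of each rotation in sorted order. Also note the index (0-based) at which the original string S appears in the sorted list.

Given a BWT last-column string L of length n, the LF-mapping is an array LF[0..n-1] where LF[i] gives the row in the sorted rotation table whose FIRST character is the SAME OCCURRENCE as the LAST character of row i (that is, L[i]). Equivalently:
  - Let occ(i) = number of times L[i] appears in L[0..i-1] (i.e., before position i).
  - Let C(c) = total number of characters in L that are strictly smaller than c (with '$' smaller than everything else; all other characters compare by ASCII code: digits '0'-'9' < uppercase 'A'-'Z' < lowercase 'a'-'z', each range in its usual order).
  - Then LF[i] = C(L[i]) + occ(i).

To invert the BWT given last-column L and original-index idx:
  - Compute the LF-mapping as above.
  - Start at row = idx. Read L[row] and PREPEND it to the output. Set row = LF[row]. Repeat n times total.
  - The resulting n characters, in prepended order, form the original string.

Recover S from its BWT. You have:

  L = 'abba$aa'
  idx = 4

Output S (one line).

LF mapping: 1 5 6 2 0 3 4
Walk LF starting at row 4, prepending L[row]:
  step 1: row=4, L[4]='$', prepend. Next row=LF[4]=0
  step 2: row=0, L[0]='a', prepend. Next row=LF[0]=1
  step 3: row=1, L[1]='b', prepend. Next row=LF[1]=5
  step 4: row=5, L[5]='a', prepend. Next row=LF[5]=3
  step 5: row=3, L[3]='a', prepend. Next row=LF[3]=2
  step 6: row=2, L[2]='b', prepend. Next row=LF[2]=6
  step 7: row=6, L[6]='a', prepend. Next row=LF[6]=4
Reversed output: abaaba$

Answer: abaaba$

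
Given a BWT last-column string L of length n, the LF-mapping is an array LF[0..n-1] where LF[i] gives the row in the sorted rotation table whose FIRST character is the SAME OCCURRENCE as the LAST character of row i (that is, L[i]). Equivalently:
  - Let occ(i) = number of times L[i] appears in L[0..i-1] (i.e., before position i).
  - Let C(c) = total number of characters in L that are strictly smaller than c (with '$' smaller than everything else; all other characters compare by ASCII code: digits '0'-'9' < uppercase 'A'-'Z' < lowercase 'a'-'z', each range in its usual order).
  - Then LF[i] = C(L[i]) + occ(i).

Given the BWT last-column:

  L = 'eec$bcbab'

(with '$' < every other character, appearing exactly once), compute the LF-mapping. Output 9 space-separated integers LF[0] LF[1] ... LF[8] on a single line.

Char counts: '$':1, 'a':1, 'b':3, 'c':2, 'e':2
C (first-col start): C('$')=0, C('a')=1, C('b')=2, C('c')=5, C('e')=7
L[0]='e': occ=0, LF[0]=C('e')+0=7+0=7
L[1]='e': occ=1, LF[1]=C('e')+1=7+1=8
L[2]='c': occ=0, LF[2]=C('c')+0=5+0=5
L[3]='$': occ=0, LF[3]=C('$')+0=0+0=0
L[4]='b': occ=0, LF[4]=C('b')+0=2+0=2
L[5]='c': occ=1, LF[5]=C('c')+1=5+1=6
L[6]='b': occ=1, LF[6]=C('b')+1=2+1=3
L[7]='a': occ=0, LF[7]=C('a')+0=1+0=1
L[8]='b': occ=2, LF[8]=C('b')+2=2+2=4

Answer: 7 8 5 0 2 6 3 1 4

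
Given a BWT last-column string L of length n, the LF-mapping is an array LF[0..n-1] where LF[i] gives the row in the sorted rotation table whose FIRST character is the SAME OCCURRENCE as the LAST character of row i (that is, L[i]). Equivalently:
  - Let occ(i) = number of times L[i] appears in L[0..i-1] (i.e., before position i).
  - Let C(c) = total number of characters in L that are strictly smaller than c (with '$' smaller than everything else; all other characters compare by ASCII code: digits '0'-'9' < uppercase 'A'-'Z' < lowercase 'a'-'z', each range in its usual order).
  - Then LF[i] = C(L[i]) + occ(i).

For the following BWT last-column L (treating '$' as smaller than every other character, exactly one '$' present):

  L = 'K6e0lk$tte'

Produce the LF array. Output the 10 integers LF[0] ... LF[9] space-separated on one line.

Char counts: '$':1, '0':1, '6':1, 'K':1, 'e':2, 'k':1, 'l':1, 't':2
C (first-col start): C('$')=0, C('0')=1, C('6')=2, C('K')=3, C('e')=4, C('k')=6, C('l')=7, C('t')=8
L[0]='K': occ=0, LF[0]=C('K')+0=3+0=3
L[1]='6': occ=0, LF[1]=C('6')+0=2+0=2
L[2]='e': occ=0, LF[2]=C('e')+0=4+0=4
L[3]='0': occ=0, LF[3]=C('0')+0=1+0=1
L[4]='l': occ=0, LF[4]=C('l')+0=7+0=7
L[5]='k': occ=0, LF[5]=C('k')+0=6+0=6
L[6]='$': occ=0, LF[6]=C('$')+0=0+0=0
L[7]='t': occ=0, LF[7]=C('t')+0=8+0=8
L[8]='t': occ=1, LF[8]=C('t')+1=8+1=9
L[9]='e': occ=1, LF[9]=C('e')+1=4+1=5

Answer: 3 2 4 1 7 6 0 8 9 5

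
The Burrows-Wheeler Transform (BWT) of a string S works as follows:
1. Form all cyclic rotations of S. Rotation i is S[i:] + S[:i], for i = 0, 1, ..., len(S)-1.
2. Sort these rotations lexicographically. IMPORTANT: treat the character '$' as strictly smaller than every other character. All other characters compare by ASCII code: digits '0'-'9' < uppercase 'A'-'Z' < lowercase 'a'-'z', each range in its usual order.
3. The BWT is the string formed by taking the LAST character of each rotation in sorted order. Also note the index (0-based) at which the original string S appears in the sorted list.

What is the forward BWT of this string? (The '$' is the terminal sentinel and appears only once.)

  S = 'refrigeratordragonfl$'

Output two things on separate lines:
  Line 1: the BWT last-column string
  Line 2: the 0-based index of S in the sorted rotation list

Answer: lrrrrgneiarfogtdeo$fa
18

Derivation:
All 21 rotations (rotation i = S[i:]+S[:i]):
  rot[0] = refrigeratordragonfl$
  rot[1] = efrigeratordragonfl$r
  rot[2] = frigeratordragonfl$re
  rot[3] = rigeratordragonfl$ref
  rot[4] = igeratordragonfl$refr
  rot[5] = geratordragonfl$refri
  rot[6] = eratordragonfl$refrig
  rot[7] = ratordragonfl$refrige
  rot[8] = atordragonfl$refriger
  rot[9] = tordragonfl$refrigera
  rot[10] = ordragonfl$refrigerat
  rot[11] = rdragonfl$refrigerato
  rot[12] = dragonfl$refrigerator
  rot[13] = ragonfl$refrigeratord
  rot[14] = agonfl$refrigeratordr
  rot[15] = gonfl$refrigeratordra
  rot[16] = onfl$refrigeratordrag
  rot[17] = nfl$refrigeratordrago
  rot[18] = fl$refrigeratordragon
  rot[19] = l$refrigeratordragonf
  rot[20] = $refrigeratordragonfl
Sorted (with $ < everything):
  sorted[0] = $refrigeratordragonfl  (last char: 'l')
  sorted[1] = agonfl$refrigeratordr  (last char: 'r')
  sorted[2] = atordragonfl$refriger  (last char: 'r')
  sorted[3] = dragonfl$refrigerator  (last char: 'r')
  sorted[4] = efrigeratordragonfl$r  (last char: 'r')
  sorted[5] = eratordragonfl$refrig  (last char: 'g')
  sorted[6] = fl$refrigeratordragon  (last char: 'n')
  sorted[7] = frigeratordragonfl$re  (last char: 'e')
  sorted[8] = geratordragonfl$refri  (last char: 'i')
  sorted[9] = gonfl$refrigeratordra  (last char: 'a')
  sorted[10] = igeratordragonfl$refr  (last char: 'r')
  sorted[11] = l$refrigeratordragonf  (last char: 'f')
  sorted[12] = nfl$refrigeratordrago  (last char: 'o')
  sorted[13] = onfl$refrigeratordrag  (last char: 'g')
  sorted[14] = ordragonfl$refrigerat  (last char: 't')
  sorted[15] = ragonfl$refrigeratord  (last char: 'd')
  sorted[16] = ratordragonfl$refrige  (last char: 'e')
  sorted[17] = rdragonfl$refrigerato  (last char: 'o')
  sorted[18] = refrigeratordragonfl$  (last char: '$')
  sorted[19] = rigeratordragonfl$ref  (last char: 'f')
  sorted[20] = tordragonfl$refrigera  (last char: 'a')
Last column: lrrrrgneiarfogtdeo$fa
Original string S is at sorted index 18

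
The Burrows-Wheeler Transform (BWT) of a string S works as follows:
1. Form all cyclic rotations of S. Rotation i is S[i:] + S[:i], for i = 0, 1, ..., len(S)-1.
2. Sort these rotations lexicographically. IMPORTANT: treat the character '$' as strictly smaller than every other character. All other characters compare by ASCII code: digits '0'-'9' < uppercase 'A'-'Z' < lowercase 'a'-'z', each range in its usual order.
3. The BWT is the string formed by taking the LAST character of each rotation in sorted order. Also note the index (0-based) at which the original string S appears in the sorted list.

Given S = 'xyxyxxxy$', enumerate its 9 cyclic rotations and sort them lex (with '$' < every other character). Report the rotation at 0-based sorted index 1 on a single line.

All 9 rotations (rotation i = S[i:]+S[:i]):
  rot[0] = xyxyxxxy$
  rot[1] = yxyxxxy$x
  rot[2] = xyxxxy$xy
  rot[3] = yxxxy$xyx
  rot[4] = xxxy$xyxy
  rot[5] = xxy$xyxyx
  rot[6] = xy$xyxyxx
  rot[7] = y$xyxyxxx
  rot[8] = $xyxyxxxy
Sorted (with $ < everything):
  sorted[0] = $xyxyxxxy
  sorted[1] = xxxy$xyxy
  sorted[2] = xxy$xyxyx
  sorted[3] = xy$xyxyxx
  sorted[4] = xyxxxy$xy
  sorted[5] = xyxyxxxy$
  sorted[6] = y$xyxyxxx
  sorted[7] = yxxxy$xyx
  sorted[8] = yxyxxxy$x
sorted[1] = xxxy$xyxy

Answer: xxxy$xyxy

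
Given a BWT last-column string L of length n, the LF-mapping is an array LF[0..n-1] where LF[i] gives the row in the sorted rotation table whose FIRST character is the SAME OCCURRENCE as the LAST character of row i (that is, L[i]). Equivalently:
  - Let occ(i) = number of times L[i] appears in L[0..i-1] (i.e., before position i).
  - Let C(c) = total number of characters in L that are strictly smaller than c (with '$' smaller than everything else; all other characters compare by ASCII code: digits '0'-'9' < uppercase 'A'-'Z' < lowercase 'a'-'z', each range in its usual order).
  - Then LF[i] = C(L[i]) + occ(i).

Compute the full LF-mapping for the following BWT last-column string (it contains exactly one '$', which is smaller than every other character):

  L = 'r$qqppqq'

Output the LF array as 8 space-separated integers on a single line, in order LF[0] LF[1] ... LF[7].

Answer: 7 0 3 4 1 2 5 6

Derivation:
Char counts: '$':1, 'p':2, 'q':4, 'r':1
C (first-col start): C('$')=0, C('p')=1, C('q')=3, C('r')=7
L[0]='r': occ=0, LF[0]=C('r')+0=7+0=7
L[1]='$': occ=0, LF[1]=C('$')+0=0+0=0
L[2]='q': occ=0, LF[2]=C('q')+0=3+0=3
L[3]='q': occ=1, LF[3]=C('q')+1=3+1=4
L[4]='p': occ=0, LF[4]=C('p')+0=1+0=1
L[5]='p': occ=1, LF[5]=C('p')+1=1+1=2
L[6]='q': occ=2, LF[6]=C('q')+2=3+2=5
L[7]='q': occ=3, LF[7]=C('q')+3=3+3=6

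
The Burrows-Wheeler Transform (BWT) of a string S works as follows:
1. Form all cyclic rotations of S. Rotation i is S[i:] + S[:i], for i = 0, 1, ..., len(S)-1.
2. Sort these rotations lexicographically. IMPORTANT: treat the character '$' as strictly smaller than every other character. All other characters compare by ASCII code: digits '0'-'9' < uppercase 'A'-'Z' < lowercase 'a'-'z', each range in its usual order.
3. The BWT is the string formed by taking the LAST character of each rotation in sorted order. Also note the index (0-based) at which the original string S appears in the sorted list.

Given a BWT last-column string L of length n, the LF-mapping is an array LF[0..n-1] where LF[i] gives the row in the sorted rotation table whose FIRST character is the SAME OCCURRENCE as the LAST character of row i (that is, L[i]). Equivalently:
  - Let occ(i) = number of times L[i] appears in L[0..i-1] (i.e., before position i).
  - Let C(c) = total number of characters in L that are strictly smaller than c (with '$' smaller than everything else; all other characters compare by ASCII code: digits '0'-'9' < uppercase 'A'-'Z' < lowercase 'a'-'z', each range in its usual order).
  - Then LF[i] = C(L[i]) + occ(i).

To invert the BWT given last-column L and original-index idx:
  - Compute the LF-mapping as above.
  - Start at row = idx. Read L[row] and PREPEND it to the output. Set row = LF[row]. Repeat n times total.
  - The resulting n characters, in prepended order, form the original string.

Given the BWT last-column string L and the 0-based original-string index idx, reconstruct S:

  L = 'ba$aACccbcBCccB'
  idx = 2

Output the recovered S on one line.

LF mapping: 8 6 0 7 1 4 10 11 9 12 2 5 13 14 3
Walk LF starting at row 2, prepending L[row]:
  step 1: row=2, L[2]='$', prepend. Next row=LF[2]=0
  step 2: row=0, L[0]='b', prepend. Next row=LF[0]=8
  step 3: row=8, L[8]='b', prepend. Next row=LF[8]=9
  step 4: row=9, L[9]='c', prepend. Next row=LF[9]=12
  step 5: row=12, L[12]='c', prepend. Next row=LF[12]=13
  step 6: row=13, L[13]='c', prepend. Next row=LF[13]=14
  step 7: row=14, L[14]='B', prepend. Next row=LF[14]=3
  step 8: row=3, L[3]='a', prepend. Next row=LF[3]=7
  step 9: row=7, L[7]='c', prepend. Next row=LF[7]=11
  step 10: row=11, L[11]='C', prepend. Next row=LF[11]=5
  step 11: row=5, L[5]='C', prepend. Next row=LF[5]=4
  step 12: row=4, L[4]='A', prepend. Next row=LF[4]=1
  step 13: row=1, L[1]='a', prepend. Next row=LF[1]=6
  step 14: row=6, L[6]='c', prepend. Next row=LF[6]=10
  step 15: row=10, L[10]='B', prepend. Next row=LF[10]=2
Reversed output: BcaACCcaBcccbb$

Answer: BcaACCcaBcccbb$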